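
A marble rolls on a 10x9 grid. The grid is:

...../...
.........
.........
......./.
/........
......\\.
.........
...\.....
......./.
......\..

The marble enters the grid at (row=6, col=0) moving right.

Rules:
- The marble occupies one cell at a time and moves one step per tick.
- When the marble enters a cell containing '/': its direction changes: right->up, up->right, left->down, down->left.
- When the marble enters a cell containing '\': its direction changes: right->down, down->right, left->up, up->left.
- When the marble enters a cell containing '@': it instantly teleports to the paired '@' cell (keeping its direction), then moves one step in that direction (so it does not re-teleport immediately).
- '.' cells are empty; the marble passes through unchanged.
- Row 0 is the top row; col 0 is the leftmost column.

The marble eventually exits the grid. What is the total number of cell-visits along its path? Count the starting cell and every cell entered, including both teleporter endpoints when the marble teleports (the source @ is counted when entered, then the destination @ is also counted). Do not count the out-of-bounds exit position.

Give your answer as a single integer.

Step 1: enter (6,0), '.' pass, move right to (6,1)
Step 2: enter (6,1), '.' pass, move right to (6,2)
Step 3: enter (6,2), '.' pass, move right to (6,3)
Step 4: enter (6,3), '.' pass, move right to (6,4)
Step 5: enter (6,4), '.' pass, move right to (6,5)
Step 6: enter (6,5), '.' pass, move right to (6,6)
Step 7: enter (6,6), '.' pass, move right to (6,7)
Step 8: enter (6,7), '.' pass, move right to (6,8)
Step 9: enter (6,8), '.' pass, move right to (6,9)
Step 10: at (6,9) — EXIT via right edge, pos 6
Path length (cell visits): 9

Answer: 9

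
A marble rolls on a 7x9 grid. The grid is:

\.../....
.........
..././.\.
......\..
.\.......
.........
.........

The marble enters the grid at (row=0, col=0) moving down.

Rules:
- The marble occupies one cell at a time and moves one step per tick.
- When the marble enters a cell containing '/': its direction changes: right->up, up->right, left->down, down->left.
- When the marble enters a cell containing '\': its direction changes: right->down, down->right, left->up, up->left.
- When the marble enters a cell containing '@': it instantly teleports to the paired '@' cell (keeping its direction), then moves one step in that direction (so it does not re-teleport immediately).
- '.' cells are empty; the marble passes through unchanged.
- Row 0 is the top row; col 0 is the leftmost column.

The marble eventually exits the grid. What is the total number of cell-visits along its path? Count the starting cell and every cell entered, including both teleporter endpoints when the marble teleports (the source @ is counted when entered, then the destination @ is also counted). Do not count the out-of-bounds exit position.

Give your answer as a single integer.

Step 1: enter (0,0), '\' deflects down->right, move right to (0,1)
Step 2: enter (0,1), '.' pass, move right to (0,2)
Step 3: enter (0,2), '.' pass, move right to (0,3)
Step 4: enter (0,3), '.' pass, move right to (0,4)
Step 5: enter (0,4), '/' deflects right->up, move up to (-1,4)
Step 6: at (-1,4) — EXIT via top edge, pos 4
Path length (cell visits): 5

Answer: 5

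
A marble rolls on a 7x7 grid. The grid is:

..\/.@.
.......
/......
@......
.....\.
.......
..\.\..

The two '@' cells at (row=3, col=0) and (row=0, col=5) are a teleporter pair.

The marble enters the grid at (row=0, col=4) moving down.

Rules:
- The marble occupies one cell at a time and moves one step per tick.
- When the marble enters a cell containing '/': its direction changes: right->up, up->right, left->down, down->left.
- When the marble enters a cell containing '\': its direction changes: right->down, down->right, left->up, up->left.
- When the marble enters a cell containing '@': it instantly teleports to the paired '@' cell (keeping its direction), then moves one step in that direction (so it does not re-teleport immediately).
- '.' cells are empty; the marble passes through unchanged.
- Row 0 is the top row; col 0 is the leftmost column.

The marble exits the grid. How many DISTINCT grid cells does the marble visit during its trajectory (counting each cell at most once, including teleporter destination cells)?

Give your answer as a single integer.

Answer: 9

Derivation:
Step 1: enter (0,4), '.' pass, move down to (1,4)
Step 2: enter (1,4), '.' pass, move down to (2,4)
Step 3: enter (2,4), '.' pass, move down to (3,4)
Step 4: enter (3,4), '.' pass, move down to (4,4)
Step 5: enter (4,4), '.' pass, move down to (5,4)
Step 6: enter (5,4), '.' pass, move down to (6,4)
Step 7: enter (6,4), '\' deflects down->right, move right to (6,5)
Step 8: enter (6,5), '.' pass, move right to (6,6)
Step 9: enter (6,6), '.' pass, move right to (6,7)
Step 10: at (6,7) — EXIT via right edge, pos 6
Distinct cells visited: 9 (path length 9)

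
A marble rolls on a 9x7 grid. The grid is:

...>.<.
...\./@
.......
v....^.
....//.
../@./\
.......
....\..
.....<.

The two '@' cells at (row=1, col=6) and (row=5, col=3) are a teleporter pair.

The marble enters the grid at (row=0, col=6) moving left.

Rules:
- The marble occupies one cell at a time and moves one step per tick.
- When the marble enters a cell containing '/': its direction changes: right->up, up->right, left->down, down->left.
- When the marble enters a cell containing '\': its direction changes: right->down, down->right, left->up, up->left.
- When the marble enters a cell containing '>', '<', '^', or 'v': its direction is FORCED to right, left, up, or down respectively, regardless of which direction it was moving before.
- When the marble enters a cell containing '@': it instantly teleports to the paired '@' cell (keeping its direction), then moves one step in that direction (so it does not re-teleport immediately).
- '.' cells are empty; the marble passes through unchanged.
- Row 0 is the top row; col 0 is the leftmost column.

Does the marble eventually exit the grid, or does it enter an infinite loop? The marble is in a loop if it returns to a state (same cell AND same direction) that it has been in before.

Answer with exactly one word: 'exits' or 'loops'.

Answer: loops

Derivation:
Step 1: enter (0,6), '.' pass, move left to (0,5)
Step 2: enter (0,5), '<' forces left->left, move left to (0,4)
Step 3: enter (0,4), '.' pass, move left to (0,3)
Step 4: enter (0,3), '>' forces left->right, move right to (0,4)
Step 5: enter (0,4), '.' pass, move right to (0,5)
Step 6: enter (0,5), '<' forces right->left, move left to (0,4)
Step 7: at (0,4) dir=left — LOOP DETECTED (seen before)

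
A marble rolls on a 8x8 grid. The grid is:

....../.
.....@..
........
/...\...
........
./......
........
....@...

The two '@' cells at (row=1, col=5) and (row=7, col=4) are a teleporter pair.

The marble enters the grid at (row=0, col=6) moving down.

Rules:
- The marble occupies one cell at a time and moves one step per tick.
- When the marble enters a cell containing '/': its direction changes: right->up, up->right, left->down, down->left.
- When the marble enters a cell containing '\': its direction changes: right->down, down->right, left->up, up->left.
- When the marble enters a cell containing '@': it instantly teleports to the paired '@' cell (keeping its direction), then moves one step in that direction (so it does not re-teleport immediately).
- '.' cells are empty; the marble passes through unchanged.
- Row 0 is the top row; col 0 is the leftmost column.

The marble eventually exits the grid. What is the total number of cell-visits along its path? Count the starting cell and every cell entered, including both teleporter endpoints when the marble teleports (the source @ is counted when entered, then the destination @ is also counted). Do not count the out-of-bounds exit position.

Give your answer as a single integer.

Answer: 7

Derivation:
Step 1: enter (0,6), '/' deflects down->left, move left to (0,5)
Step 2: enter (0,5), '.' pass, move left to (0,4)
Step 3: enter (0,4), '.' pass, move left to (0,3)
Step 4: enter (0,3), '.' pass, move left to (0,2)
Step 5: enter (0,2), '.' pass, move left to (0,1)
Step 6: enter (0,1), '.' pass, move left to (0,0)
Step 7: enter (0,0), '.' pass, move left to (0,-1)
Step 8: at (0,-1) — EXIT via left edge, pos 0
Path length (cell visits): 7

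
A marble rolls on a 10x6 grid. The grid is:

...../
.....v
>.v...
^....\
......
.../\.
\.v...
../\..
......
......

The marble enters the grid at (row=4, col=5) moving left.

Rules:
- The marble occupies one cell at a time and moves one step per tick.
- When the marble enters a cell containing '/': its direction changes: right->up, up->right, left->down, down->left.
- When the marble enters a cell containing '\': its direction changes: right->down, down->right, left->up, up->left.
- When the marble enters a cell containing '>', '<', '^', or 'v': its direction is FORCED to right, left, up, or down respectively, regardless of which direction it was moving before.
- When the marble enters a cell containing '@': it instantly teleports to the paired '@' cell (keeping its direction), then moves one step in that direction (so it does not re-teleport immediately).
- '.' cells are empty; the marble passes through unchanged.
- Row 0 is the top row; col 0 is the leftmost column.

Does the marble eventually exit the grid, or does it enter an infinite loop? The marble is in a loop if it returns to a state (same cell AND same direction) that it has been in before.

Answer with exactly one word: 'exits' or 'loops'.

Step 1: enter (4,5), '.' pass, move left to (4,4)
Step 2: enter (4,4), '.' pass, move left to (4,3)
Step 3: enter (4,3), '.' pass, move left to (4,2)
Step 4: enter (4,2), '.' pass, move left to (4,1)
Step 5: enter (4,1), '.' pass, move left to (4,0)
Step 6: enter (4,0), '.' pass, move left to (4,-1)
Step 7: at (4,-1) — EXIT via left edge, pos 4

Answer: exits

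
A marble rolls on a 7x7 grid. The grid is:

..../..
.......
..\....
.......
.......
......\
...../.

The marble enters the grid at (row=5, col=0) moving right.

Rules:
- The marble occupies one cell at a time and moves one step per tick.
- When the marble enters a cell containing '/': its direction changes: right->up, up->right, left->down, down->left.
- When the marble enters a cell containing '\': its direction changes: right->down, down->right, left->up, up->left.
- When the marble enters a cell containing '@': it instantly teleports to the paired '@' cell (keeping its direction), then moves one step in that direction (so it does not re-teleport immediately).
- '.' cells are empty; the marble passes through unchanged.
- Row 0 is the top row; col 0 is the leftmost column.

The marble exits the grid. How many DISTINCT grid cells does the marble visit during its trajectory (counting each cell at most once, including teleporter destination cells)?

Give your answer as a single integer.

Answer: 8

Derivation:
Step 1: enter (5,0), '.' pass, move right to (5,1)
Step 2: enter (5,1), '.' pass, move right to (5,2)
Step 3: enter (5,2), '.' pass, move right to (5,3)
Step 4: enter (5,3), '.' pass, move right to (5,4)
Step 5: enter (5,4), '.' pass, move right to (5,5)
Step 6: enter (5,5), '.' pass, move right to (5,6)
Step 7: enter (5,6), '\' deflects right->down, move down to (6,6)
Step 8: enter (6,6), '.' pass, move down to (7,6)
Step 9: at (7,6) — EXIT via bottom edge, pos 6
Distinct cells visited: 8 (path length 8)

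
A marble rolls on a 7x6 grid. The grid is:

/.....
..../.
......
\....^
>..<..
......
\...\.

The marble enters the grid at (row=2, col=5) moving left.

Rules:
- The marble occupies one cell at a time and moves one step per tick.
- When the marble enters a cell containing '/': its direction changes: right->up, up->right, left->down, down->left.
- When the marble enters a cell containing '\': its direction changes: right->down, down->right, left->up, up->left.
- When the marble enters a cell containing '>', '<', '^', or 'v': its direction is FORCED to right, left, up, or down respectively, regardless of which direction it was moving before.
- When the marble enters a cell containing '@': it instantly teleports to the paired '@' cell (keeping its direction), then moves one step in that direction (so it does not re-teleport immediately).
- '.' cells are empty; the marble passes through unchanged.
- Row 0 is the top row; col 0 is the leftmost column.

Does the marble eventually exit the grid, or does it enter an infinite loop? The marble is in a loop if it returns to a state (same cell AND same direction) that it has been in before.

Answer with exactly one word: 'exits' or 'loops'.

Answer: exits

Derivation:
Step 1: enter (2,5), '.' pass, move left to (2,4)
Step 2: enter (2,4), '.' pass, move left to (2,3)
Step 3: enter (2,3), '.' pass, move left to (2,2)
Step 4: enter (2,2), '.' pass, move left to (2,1)
Step 5: enter (2,1), '.' pass, move left to (2,0)
Step 6: enter (2,0), '.' pass, move left to (2,-1)
Step 7: at (2,-1) — EXIT via left edge, pos 2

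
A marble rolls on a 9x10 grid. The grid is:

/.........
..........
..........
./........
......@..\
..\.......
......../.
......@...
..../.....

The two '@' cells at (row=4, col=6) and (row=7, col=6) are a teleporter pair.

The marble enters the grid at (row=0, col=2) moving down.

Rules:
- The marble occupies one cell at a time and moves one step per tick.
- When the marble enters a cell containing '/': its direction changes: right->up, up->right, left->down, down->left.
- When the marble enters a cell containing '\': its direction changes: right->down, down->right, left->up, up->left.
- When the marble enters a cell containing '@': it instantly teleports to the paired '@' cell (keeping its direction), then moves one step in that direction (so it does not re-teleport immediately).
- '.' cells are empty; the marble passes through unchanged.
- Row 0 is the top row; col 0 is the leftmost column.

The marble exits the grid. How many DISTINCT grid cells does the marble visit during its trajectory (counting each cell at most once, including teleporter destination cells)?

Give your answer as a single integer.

Answer: 13

Derivation:
Step 1: enter (0,2), '.' pass, move down to (1,2)
Step 2: enter (1,2), '.' pass, move down to (2,2)
Step 3: enter (2,2), '.' pass, move down to (3,2)
Step 4: enter (3,2), '.' pass, move down to (4,2)
Step 5: enter (4,2), '.' pass, move down to (5,2)
Step 6: enter (5,2), '\' deflects down->right, move right to (5,3)
Step 7: enter (5,3), '.' pass, move right to (5,4)
Step 8: enter (5,4), '.' pass, move right to (5,5)
Step 9: enter (5,5), '.' pass, move right to (5,6)
Step 10: enter (5,6), '.' pass, move right to (5,7)
Step 11: enter (5,7), '.' pass, move right to (5,8)
Step 12: enter (5,8), '.' pass, move right to (5,9)
Step 13: enter (5,9), '.' pass, move right to (5,10)
Step 14: at (5,10) — EXIT via right edge, pos 5
Distinct cells visited: 13 (path length 13)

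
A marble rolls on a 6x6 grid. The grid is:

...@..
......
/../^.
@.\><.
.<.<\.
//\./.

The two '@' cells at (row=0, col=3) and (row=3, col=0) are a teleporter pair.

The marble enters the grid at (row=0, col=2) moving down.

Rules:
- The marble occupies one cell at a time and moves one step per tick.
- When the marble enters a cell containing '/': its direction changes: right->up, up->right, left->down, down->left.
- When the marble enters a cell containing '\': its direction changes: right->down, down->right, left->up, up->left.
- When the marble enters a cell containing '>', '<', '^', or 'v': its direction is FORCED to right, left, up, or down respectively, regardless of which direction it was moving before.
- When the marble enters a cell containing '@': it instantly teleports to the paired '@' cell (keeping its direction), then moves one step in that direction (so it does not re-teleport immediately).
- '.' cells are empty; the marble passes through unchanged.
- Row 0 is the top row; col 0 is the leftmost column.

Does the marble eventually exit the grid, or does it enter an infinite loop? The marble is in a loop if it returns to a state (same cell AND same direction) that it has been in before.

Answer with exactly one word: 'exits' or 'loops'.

Step 1: enter (0,2), '.' pass, move down to (1,2)
Step 2: enter (1,2), '.' pass, move down to (2,2)
Step 3: enter (2,2), '.' pass, move down to (3,2)
Step 4: enter (3,2), '\' deflects down->right, move right to (3,3)
Step 5: enter (3,3), '>' forces right->right, move right to (3,4)
Step 6: enter (3,4), '<' forces right->left, move left to (3,3)
Step 7: enter (3,3), '>' forces left->right, move right to (3,4)
Step 8: at (3,4) dir=right — LOOP DETECTED (seen before)

Answer: loops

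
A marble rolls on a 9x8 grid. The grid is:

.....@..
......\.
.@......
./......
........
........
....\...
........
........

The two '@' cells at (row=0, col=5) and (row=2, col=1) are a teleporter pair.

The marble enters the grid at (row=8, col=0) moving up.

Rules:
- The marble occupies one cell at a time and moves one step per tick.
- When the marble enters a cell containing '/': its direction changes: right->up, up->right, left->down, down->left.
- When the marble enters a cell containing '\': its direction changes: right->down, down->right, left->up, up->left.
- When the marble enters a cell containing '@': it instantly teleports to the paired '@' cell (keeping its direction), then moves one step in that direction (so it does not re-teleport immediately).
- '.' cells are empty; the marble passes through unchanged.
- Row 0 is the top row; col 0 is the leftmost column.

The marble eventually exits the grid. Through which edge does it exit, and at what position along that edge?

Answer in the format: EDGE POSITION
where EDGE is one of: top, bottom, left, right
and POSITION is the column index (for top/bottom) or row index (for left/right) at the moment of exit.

Step 1: enter (8,0), '.' pass, move up to (7,0)
Step 2: enter (7,0), '.' pass, move up to (6,0)
Step 3: enter (6,0), '.' pass, move up to (5,0)
Step 4: enter (5,0), '.' pass, move up to (4,0)
Step 5: enter (4,0), '.' pass, move up to (3,0)
Step 6: enter (3,0), '.' pass, move up to (2,0)
Step 7: enter (2,0), '.' pass, move up to (1,0)
Step 8: enter (1,0), '.' pass, move up to (0,0)
Step 9: enter (0,0), '.' pass, move up to (-1,0)
Step 10: at (-1,0) — EXIT via top edge, pos 0

Answer: top 0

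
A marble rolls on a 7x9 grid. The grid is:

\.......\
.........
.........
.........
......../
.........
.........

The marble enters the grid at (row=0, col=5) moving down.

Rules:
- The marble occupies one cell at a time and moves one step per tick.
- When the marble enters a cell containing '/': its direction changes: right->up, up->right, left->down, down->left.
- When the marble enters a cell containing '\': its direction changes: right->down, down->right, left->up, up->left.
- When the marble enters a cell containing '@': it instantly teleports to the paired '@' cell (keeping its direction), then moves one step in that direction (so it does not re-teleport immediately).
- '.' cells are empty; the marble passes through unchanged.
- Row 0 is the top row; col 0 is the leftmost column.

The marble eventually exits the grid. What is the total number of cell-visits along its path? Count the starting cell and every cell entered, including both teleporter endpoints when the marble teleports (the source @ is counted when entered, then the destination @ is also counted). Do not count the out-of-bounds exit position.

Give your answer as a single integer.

Answer: 7

Derivation:
Step 1: enter (0,5), '.' pass, move down to (1,5)
Step 2: enter (1,5), '.' pass, move down to (2,5)
Step 3: enter (2,5), '.' pass, move down to (3,5)
Step 4: enter (3,5), '.' pass, move down to (4,5)
Step 5: enter (4,5), '.' pass, move down to (5,5)
Step 6: enter (5,5), '.' pass, move down to (6,5)
Step 7: enter (6,5), '.' pass, move down to (7,5)
Step 8: at (7,5) — EXIT via bottom edge, pos 5
Path length (cell visits): 7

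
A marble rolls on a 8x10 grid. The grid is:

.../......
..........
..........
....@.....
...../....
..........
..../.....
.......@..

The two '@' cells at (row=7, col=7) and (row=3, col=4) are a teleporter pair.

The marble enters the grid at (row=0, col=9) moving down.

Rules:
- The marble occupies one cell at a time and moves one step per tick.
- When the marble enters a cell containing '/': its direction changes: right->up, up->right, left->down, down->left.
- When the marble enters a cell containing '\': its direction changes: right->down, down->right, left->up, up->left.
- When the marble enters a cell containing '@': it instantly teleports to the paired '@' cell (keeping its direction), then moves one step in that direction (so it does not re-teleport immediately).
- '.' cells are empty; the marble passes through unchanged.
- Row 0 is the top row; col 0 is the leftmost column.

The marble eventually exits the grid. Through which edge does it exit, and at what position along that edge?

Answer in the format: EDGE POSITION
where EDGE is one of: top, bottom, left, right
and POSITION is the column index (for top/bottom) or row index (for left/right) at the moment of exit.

Answer: bottom 9

Derivation:
Step 1: enter (0,9), '.' pass, move down to (1,9)
Step 2: enter (1,9), '.' pass, move down to (2,9)
Step 3: enter (2,9), '.' pass, move down to (3,9)
Step 4: enter (3,9), '.' pass, move down to (4,9)
Step 5: enter (4,9), '.' pass, move down to (5,9)
Step 6: enter (5,9), '.' pass, move down to (6,9)
Step 7: enter (6,9), '.' pass, move down to (7,9)
Step 8: enter (7,9), '.' pass, move down to (8,9)
Step 9: at (8,9) — EXIT via bottom edge, pos 9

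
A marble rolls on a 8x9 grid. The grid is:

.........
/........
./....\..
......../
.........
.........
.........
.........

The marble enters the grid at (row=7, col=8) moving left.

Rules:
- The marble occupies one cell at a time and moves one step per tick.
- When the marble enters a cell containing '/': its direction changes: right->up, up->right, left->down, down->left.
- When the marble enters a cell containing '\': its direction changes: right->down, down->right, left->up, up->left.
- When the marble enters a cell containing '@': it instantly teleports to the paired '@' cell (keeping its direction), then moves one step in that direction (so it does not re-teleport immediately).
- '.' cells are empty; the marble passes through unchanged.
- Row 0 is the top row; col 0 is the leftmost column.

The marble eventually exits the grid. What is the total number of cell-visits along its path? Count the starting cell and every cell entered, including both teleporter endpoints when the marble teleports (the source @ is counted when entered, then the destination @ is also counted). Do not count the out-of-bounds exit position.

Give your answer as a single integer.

Step 1: enter (7,8), '.' pass, move left to (7,7)
Step 2: enter (7,7), '.' pass, move left to (7,6)
Step 3: enter (7,6), '.' pass, move left to (7,5)
Step 4: enter (7,5), '.' pass, move left to (7,4)
Step 5: enter (7,4), '.' pass, move left to (7,3)
Step 6: enter (7,3), '.' pass, move left to (7,2)
Step 7: enter (7,2), '.' pass, move left to (7,1)
Step 8: enter (7,1), '.' pass, move left to (7,0)
Step 9: enter (7,0), '.' pass, move left to (7,-1)
Step 10: at (7,-1) — EXIT via left edge, pos 7
Path length (cell visits): 9

Answer: 9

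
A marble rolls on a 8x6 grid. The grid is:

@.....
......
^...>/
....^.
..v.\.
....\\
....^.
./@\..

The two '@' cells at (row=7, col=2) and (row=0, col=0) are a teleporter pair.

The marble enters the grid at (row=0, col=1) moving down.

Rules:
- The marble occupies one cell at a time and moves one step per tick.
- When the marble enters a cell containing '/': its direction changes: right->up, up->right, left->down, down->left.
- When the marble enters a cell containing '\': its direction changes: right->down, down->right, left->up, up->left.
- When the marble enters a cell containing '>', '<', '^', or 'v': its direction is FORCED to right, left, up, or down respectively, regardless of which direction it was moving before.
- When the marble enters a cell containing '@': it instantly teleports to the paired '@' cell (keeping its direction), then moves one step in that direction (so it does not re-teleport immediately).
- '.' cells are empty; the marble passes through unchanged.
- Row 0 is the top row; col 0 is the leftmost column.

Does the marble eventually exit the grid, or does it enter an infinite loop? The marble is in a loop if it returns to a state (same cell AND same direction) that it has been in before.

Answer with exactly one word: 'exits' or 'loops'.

Answer: exits

Derivation:
Step 1: enter (0,1), '.' pass, move down to (1,1)
Step 2: enter (1,1), '.' pass, move down to (2,1)
Step 3: enter (2,1), '.' pass, move down to (3,1)
Step 4: enter (3,1), '.' pass, move down to (4,1)
Step 5: enter (4,1), '.' pass, move down to (5,1)
Step 6: enter (5,1), '.' pass, move down to (6,1)
Step 7: enter (6,1), '.' pass, move down to (7,1)
Step 8: enter (7,1), '/' deflects down->left, move left to (7,0)
Step 9: enter (7,0), '.' pass, move left to (7,-1)
Step 10: at (7,-1) — EXIT via left edge, pos 7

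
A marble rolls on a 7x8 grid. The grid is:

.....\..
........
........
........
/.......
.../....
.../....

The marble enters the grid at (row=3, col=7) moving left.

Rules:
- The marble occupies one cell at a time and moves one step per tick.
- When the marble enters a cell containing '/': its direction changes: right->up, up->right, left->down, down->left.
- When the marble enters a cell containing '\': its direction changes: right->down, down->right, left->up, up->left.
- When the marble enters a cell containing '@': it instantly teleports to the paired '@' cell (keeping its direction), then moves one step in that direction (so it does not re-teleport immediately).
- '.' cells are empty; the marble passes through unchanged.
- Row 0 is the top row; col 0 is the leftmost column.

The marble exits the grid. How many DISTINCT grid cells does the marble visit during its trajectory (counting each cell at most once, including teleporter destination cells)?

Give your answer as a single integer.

Answer: 8

Derivation:
Step 1: enter (3,7), '.' pass, move left to (3,6)
Step 2: enter (3,6), '.' pass, move left to (3,5)
Step 3: enter (3,5), '.' pass, move left to (3,4)
Step 4: enter (3,4), '.' pass, move left to (3,3)
Step 5: enter (3,3), '.' pass, move left to (3,2)
Step 6: enter (3,2), '.' pass, move left to (3,1)
Step 7: enter (3,1), '.' pass, move left to (3,0)
Step 8: enter (3,0), '.' pass, move left to (3,-1)
Step 9: at (3,-1) — EXIT via left edge, pos 3
Distinct cells visited: 8 (path length 8)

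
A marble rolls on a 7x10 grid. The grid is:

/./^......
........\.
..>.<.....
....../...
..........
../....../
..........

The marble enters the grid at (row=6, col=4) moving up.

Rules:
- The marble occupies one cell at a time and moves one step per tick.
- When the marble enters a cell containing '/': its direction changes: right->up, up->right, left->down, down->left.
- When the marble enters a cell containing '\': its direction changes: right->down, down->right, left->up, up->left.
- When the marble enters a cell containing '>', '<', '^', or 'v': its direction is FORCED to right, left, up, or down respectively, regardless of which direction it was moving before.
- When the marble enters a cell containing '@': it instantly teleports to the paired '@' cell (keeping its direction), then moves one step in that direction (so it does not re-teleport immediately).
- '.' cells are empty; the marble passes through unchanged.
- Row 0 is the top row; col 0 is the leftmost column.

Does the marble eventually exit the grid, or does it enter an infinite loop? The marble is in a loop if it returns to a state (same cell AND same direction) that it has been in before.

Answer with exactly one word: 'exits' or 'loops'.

Step 1: enter (6,4), '.' pass, move up to (5,4)
Step 2: enter (5,4), '.' pass, move up to (4,4)
Step 3: enter (4,4), '.' pass, move up to (3,4)
Step 4: enter (3,4), '.' pass, move up to (2,4)
Step 5: enter (2,4), '<' forces up->left, move left to (2,3)
Step 6: enter (2,3), '.' pass, move left to (2,2)
Step 7: enter (2,2), '>' forces left->right, move right to (2,3)
Step 8: enter (2,3), '.' pass, move right to (2,4)
Step 9: enter (2,4), '<' forces right->left, move left to (2,3)
Step 10: at (2,3) dir=left — LOOP DETECTED (seen before)

Answer: loops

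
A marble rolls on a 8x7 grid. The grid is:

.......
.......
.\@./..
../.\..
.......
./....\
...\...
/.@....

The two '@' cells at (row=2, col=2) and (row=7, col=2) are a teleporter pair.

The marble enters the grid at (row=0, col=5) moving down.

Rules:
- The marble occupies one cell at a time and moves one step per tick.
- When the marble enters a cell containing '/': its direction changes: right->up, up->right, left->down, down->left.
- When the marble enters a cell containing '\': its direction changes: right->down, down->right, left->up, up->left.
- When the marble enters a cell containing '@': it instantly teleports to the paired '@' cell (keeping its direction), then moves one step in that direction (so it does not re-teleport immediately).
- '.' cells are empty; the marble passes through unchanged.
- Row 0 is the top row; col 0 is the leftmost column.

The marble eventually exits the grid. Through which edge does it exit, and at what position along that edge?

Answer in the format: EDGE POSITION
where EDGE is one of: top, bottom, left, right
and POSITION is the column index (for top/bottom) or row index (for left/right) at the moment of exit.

Step 1: enter (0,5), '.' pass, move down to (1,5)
Step 2: enter (1,5), '.' pass, move down to (2,5)
Step 3: enter (2,5), '.' pass, move down to (3,5)
Step 4: enter (3,5), '.' pass, move down to (4,5)
Step 5: enter (4,5), '.' pass, move down to (5,5)
Step 6: enter (5,5), '.' pass, move down to (6,5)
Step 7: enter (6,5), '.' pass, move down to (7,5)
Step 8: enter (7,5), '.' pass, move down to (8,5)
Step 9: at (8,5) — EXIT via bottom edge, pos 5

Answer: bottom 5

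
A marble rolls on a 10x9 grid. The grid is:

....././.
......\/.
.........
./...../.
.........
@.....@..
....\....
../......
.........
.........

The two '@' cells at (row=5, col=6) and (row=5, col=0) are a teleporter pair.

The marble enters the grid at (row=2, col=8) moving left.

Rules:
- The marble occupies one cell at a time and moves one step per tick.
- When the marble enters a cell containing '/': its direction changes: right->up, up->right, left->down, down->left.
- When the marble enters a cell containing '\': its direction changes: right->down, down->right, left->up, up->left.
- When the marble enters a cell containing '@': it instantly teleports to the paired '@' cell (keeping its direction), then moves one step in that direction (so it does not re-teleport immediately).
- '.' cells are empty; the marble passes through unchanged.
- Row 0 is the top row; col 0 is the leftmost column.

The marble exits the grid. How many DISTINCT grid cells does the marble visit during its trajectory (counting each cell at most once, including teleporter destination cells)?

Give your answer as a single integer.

Step 1: enter (2,8), '.' pass, move left to (2,7)
Step 2: enter (2,7), '.' pass, move left to (2,6)
Step 3: enter (2,6), '.' pass, move left to (2,5)
Step 4: enter (2,5), '.' pass, move left to (2,4)
Step 5: enter (2,4), '.' pass, move left to (2,3)
Step 6: enter (2,3), '.' pass, move left to (2,2)
Step 7: enter (2,2), '.' pass, move left to (2,1)
Step 8: enter (2,1), '.' pass, move left to (2,0)
Step 9: enter (2,0), '.' pass, move left to (2,-1)
Step 10: at (2,-1) — EXIT via left edge, pos 2
Distinct cells visited: 9 (path length 9)

Answer: 9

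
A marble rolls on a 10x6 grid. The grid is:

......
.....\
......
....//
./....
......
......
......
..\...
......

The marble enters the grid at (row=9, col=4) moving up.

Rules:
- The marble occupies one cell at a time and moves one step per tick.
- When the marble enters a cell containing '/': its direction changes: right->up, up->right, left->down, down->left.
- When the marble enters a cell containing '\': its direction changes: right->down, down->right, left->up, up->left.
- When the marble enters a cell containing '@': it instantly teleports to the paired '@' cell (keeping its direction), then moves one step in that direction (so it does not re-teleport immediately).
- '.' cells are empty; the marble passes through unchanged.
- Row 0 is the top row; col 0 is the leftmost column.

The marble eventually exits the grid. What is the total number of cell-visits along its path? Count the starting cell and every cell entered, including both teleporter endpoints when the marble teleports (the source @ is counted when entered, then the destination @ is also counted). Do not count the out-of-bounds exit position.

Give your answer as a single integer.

Step 1: enter (9,4), '.' pass, move up to (8,4)
Step 2: enter (8,4), '.' pass, move up to (7,4)
Step 3: enter (7,4), '.' pass, move up to (6,4)
Step 4: enter (6,4), '.' pass, move up to (5,4)
Step 5: enter (5,4), '.' pass, move up to (4,4)
Step 6: enter (4,4), '.' pass, move up to (3,4)
Step 7: enter (3,4), '/' deflects up->right, move right to (3,5)
Step 8: enter (3,5), '/' deflects right->up, move up to (2,5)
Step 9: enter (2,5), '.' pass, move up to (1,5)
Step 10: enter (1,5), '\' deflects up->left, move left to (1,4)
Step 11: enter (1,4), '.' pass, move left to (1,3)
Step 12: enter (1,3), '.' pass, move left to (1,2)
Step 13: enter (1,2), '.' pass, move left to (1,1)
Step 14: enter (1,1), '.' pass, move left to (1,0)
Step 15: enter (1,0), '.' pass, move left to (1,-1)
Step 16: at (1,-1) — EXIT via left edge, pos 1
Path length (cell visits): 15

Answer: 15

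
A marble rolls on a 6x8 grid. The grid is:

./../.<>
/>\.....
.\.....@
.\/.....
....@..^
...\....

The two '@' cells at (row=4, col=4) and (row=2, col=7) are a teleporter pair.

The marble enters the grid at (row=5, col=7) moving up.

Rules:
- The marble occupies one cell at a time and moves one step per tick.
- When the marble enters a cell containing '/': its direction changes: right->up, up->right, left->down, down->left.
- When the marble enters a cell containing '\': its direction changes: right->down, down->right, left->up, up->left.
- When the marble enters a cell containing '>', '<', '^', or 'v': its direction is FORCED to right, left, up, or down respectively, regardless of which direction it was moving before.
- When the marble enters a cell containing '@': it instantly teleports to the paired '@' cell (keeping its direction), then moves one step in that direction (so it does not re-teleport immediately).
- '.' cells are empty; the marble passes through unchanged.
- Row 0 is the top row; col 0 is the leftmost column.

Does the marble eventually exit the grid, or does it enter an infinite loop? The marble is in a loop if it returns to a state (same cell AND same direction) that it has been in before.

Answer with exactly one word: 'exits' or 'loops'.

Answer: loops

Derivation:
Step 1: enter (5,7), '.' pass, move up to (4,7)
Step 2: enter (4,7), '^' forces up->up, move up to (3,7)
Step 3: enter (3,7), '.' pass, move up to (2,7)
Step 4: enter (2,7), '@' teleport (2,7)->(4,4), also enter (4,4), move up to (3,4)
Step 5: enter (3,4), '.' pass, move up to (2,4)
Step 6: enter (2,4), '.' pass, move up to (1,4)
Step 7: enter (1,4), '.' pass, move up to (0,4)
Step 8: enter (0,4), '/' deflects up->right, move right to (0,5)
Step 9: enter (0,5), '.' pass, move right to (0,6)
Step 10: enter (0,6), '<' forces right->left, move left to (0,5)
Step 11: enter (0,5), '.' pass, move left to (0,4)
Step 12: enter (0,4), '/' deflects left->down, move down to (1,4)
Step 13: enter (1,4), '.' pass, move down to (2,4)
Step 14: enter (2,4), '.' pass, move down to (3,4)
Step 15: enter (3,4), '.' pass, move down to (4,4)
Step 16: enter (4,4), '@' teleport (4,4)->(2,7), also enter (2,7), move down to (3,7)
Step 17: enter (3,7), '.' pass, move down to (4,7)
Step 18: enter (4,7), '^' forces down->up, move up to (3,7)
Step 19: at (3,7) dir=up — LOOP DETECTED (seen before)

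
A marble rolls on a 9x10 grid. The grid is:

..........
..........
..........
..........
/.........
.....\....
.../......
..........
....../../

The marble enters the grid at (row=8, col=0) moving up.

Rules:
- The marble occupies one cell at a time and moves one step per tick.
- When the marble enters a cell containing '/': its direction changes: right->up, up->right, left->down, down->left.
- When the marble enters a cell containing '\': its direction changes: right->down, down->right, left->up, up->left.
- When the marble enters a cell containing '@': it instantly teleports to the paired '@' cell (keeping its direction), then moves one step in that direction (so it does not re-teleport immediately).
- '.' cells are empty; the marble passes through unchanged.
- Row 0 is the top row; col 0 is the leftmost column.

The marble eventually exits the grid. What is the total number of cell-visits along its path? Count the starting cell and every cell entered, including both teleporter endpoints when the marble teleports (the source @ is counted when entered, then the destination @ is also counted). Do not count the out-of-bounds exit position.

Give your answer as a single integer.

Answer: 14

Derivation:
Step 1: enter (8,0), '.' pass, move up to (7,0)
Step 2: enter (7,0), '.' pass, move up to (6,0)
Step 3: enter (6,0), '.' pass, move up to (5,0)
Step 4: enter (5,0), '.' pass, move up to (4,0)
Step 5: enter (4,0), '/' deflects up->right, move right to (4,1)
Step 6: enter (4,1), '.' pass, move right to (4,2)
Step 7: enter (4,2), '.' pass, move right to (4,3)
Step 8: enter (4,3), '.' pass, move right to (4,4)
Step 9: enter (4,4), '.' pass, move right to (4,5)
Step 10: enter (4,5), '.' pass, move right to (4,6)
Step 11: enter (4,6), '.' pass, move right to (4,7)
Step 12: enter (4,7), '.' pass, move right to (4,8)
Step 13: enter (4,8), '.' pass, move right to (4,9)
Step 14: enter (4,9), '.' pass, move right to (4,10)
Step 15: at (4,10) — EXIT via right edge, pos 4
Path length (cell visits): 14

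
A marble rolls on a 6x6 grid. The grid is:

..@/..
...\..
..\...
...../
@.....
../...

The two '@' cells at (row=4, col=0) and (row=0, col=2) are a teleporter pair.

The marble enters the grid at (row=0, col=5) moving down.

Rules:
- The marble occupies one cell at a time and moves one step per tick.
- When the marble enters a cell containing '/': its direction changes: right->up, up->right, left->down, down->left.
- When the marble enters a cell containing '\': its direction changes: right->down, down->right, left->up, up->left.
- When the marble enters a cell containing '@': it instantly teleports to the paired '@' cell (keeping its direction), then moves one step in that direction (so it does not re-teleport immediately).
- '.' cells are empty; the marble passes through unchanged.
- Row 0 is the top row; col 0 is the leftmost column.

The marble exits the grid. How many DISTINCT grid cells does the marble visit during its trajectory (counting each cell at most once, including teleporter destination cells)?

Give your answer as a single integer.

Answer: 9

Derivation:
Step 1: enter (0,5), '.' pass, move down to (1,5)
Step 2: enter (1,5), '.' pass, move down to (2,5)
Step 3: enter (2,5), '.' pass, move down to (3,5)
Step 4: enter (3,5), '/' deflects down->left, move left to (3,4)
Step 5: enter (3,4), '.' pass, move left to (3,3)
Step 6: enter (3,3), '.' pass, move left to (3,2)
Step 7: enter (3,2), '.' pass, move left to (3,1)
Step 8: enter (3,1), '.' pass, move left to (3,0)
Step 9: enter (3,0), '.' pass, move left to (3,-1)
Step 10: at (3,-1) — EXIT via left edge, pos 3
Distinct cells visited: 9 (path length 9)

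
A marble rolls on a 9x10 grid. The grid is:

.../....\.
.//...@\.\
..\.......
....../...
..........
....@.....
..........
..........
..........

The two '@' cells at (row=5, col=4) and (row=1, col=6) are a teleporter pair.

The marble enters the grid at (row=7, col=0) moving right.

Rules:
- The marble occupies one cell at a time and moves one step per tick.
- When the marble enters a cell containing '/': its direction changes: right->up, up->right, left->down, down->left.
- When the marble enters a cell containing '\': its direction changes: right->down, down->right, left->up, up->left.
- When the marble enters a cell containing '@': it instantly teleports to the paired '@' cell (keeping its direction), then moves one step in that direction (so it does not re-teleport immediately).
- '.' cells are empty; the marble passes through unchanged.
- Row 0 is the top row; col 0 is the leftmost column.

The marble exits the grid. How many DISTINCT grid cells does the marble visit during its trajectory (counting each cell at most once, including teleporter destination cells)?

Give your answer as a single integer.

Step 1: enter (7,0), '.' pass, move right to (7,1)
Step 2: enter (7,1), '.' pass, move right to (7,2)
Step 3: enter (7,2), '.' pass, move right to (7,3)
Step 4: enter (7,3), '.' pass, move right to (7,4)
Step 5: enter (7,4), '.' pass, move right to (7,5)
Step 6: enter (7,5), '.' pass, move right to (7,6)
Step 7: enter (7,6), '.' pass, move right to (7,7)
Step 8: enter (7,7), '.' pass, move right to (7,8)
Step 9: enter (7,8), '.' pass, move right to (7,9)
Step 10: enter (7,9), '.' pass, move right to (7,10)
Step 11: at (7,10) — EXIT via right edge, pos 7
Distinct cells visited: 10 (path length 10)

Answer: 10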